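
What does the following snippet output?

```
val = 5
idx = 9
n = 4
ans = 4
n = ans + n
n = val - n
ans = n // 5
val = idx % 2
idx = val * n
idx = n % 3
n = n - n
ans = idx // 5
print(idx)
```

0

n = 4+4 = 8
n = 5-8 = -3
ans = (-3)//5 = -1
val = 9%2 = 1
idx = 1*(-3) = -3
idx = (-3)%3 = 0
n = (-3)-(-3) = 0
ans = 0//5 = 0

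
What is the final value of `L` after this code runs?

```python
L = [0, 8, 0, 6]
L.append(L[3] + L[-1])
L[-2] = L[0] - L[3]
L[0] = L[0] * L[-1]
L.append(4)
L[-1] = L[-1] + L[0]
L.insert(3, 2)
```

[0, 8, 0, 2, -6, 12, 4]

append L[3]+L[-1] = 6+6 = 12 → [0, 8, 0, 6, 12]
L[-2] = L[0]-L[3] = 0-6 = -6 → [0, 8, 0, -6, 12]
L[0] = L[0]*L[-1] = 0*12 = 0 → [0, 8, 0, -6, 12]
append 4 → [0, 8, 0, -6, 12, 4]
L[-1] = L[-1]+L[0] = 4+0 = 4 → [0, 8, 0, -6, 12, 4]
insert 2 at 3 → [0, 8, 0, 2, -6, 12, 4]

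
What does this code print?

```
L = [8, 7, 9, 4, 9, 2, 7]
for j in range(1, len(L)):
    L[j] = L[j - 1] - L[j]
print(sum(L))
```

-85

j=1: L[1] = 8-7 = 1 → [8, 1, 9, 4, 9, 2, 7]
j=2: L[2] = 1-9 = -8 → [8, 1, -8, 4, 9, 2, 7]
j=3: L[3] = (-8)-4 = -12 → [8, 1, -8, -12, 9, 2, 7]
j=4: L[4] = (-12)-9 = -21 → [8, 1, -8, -12, -21, 2, 7]
j=5: L[5] = (-21)-2 = -23 → [8, 1, -8, -12, -21, -23, 7]
j=6: L[6] = (-23)-7 = -30 → [8, 1, -8, -12, -21, -23, -30]
sum = -85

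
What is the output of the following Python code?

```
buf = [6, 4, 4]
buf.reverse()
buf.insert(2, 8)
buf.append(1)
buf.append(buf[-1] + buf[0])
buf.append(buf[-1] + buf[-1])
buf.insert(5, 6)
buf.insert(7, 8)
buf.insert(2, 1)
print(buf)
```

reverse → [4, 4, 6]
insert 8 at 2 → [4, 4, 8, 6]
append 1 → [4, 4, 8, 6, 1]
append buf[-1]+buf[0] = 1+4 = 5 → [4, 4, 8, 6, 1, 5]
append buf[-1]+buf[-1] = 5+5 = 10 → [4, 4, 8, 6, 1, 5, 10]
insert 6 at 5 → [4, 4, 8, 6, 1, 6, 5, 10]
insert 8 at 7 → [4, 4, 8, 6, 1, 6, 5, 8, 10]
insert 1 at 2 → [4, 4, 1, 8, 6, 1, 6, 5, 8, 10]

[4, 4, 1, 8, 6, 1, 6, 5, 8, 10]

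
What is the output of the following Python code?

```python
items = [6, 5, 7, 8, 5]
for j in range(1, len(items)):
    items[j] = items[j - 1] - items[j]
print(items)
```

j=1: items[1] = 6-5 = 1 → [6, 1, 7, 8, 5]
j=2: items[2] = 1-7 = -6 → [6, 1, -6, 8, 5]
j=3: items[3] = (-6)-8 = -14 → [6, 1, -6, -14, 5]
j=4: items[4] = (-14)-5 = -19 → [6, 1, -6, -14, -19]

[6, 1, -6, -14, -19]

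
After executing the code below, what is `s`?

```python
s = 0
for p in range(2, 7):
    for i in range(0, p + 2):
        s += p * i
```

375

p=2,i=0: s = 0+0 = 0
p=2,i=1: s = 0+2 = 2
p=2,i=2: s = 2+4 = 6
p=2,i=3: s = 6+6 = 12
p=3,i=0: s = 12+0 = 12
p=3,i=1: s = 12+3 = 15
p=3,i=2: s = 15+6 = 21
p=3,i=3: s = 21+9 = 30
p=3,i=4: s = 30+12 = 42
p=4,i=0: s = 42+0 = 42
p=4,i=1: s = 42+4 = 46
p=4,i=2: s = 46+8 = 54
p=4,i=3: s = 54+12 = 66
p=4,i=4: s = 66+16 = 82
p=4,i=5: s = 82+20 = 102
p=5,i=0: s = 102+0 = 102
p=5,i=1: s = 102+5 = 107
p=5,i=2: s = 107+10 = 117
p=5,i=3: s = 117+15 = 132
p=5,i=4: s = 132+20 = 152
p=5,i=5: s = 152+25 = 177
p=5,i=6: s = 177+30 = 207
p=6,i=0: s = 207+0 = 207
p=6,i=1: s = 207+6 = 213
p=6,i=2: s = 213+12 = 225
p=6,i=3: s = 225+18 = 243
p=6,i=4: s = 243+24 = 267
p=6,i=5: s = 267+30 = 297
p=6,i=6: s = 297+36 = 333
p=6,i=7: s = 333+42 = 375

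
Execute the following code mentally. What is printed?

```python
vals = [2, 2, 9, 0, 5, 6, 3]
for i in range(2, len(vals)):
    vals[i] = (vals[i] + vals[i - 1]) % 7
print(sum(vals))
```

19

i=2: vals[2] = (9+2)%7 = 4 → [2, 2, 4, 0, 5, 6, 3]
i=3: vals[3] = (0+4)%7 = 4 → [2, 2, 4, 4, 5, 6, 3]
i=4: vals[4] = (5+4)%7 = 2 → [2, 2, 4, 4, 2, 6, 3]
i=5: vals[5] = (6+2)%7 = 1 → [2, 2, 4, 4, 2, 1, 3]
i=6: vals[6] = (3+1)%7 = 4 → [2, 2, 4, 4, 2, 1, 4]
sum = 19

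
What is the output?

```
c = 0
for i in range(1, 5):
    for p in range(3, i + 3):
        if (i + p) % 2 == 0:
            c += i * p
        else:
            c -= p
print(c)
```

60

i=1,p=3: even sum, c = 0+3 = 3
i=2,p=3: odd sum, c = 3-3 = 0
i=2,p=4: even sum, c = 0+8 = 8
i=3,p=3: even sum, c = 8+9 = 17
i=3,p=4: odd sum, c = 17-4 = 13
i=3,p=5: even sum, c = 13+15 = 28
i=4,p=3: odd sum, c = 28-3 = 25
i=4,p=4: even sum, c = 25+16 = 41
i=4,p=5: odd sum, c = 41-5 = 36
i=4,p=6: even sum, c = 36+24 = 60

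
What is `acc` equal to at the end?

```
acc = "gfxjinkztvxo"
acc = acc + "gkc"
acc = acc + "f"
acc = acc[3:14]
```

+ 'gkc' → 'gfxjinkztvxogkc'
+ 'f' → 'gfxjinkztvxogkcf'
slice [3:14] → 'jinkztvxogk'

'jinkztvxogk'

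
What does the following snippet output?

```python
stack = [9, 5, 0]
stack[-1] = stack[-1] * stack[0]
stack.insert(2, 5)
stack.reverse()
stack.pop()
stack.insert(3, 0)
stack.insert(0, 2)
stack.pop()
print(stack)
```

stack[-1] = stack[-1]*stack[0] = 0*9 = 0 → [9, 5, 0]
insert 5 at 2 → [9, 5, 5, 0]
reverse → [0, 5, 5, 9]
pop() removes 9 → [0, 5, 5]
insert 0 at 3 → [0, 5, 5, 0]
insert 2 at 0 → [2, 0, 5, 5, 0]
pop() removes 0 → [2, 0, 5, 5]

[2, 0, 5, 5]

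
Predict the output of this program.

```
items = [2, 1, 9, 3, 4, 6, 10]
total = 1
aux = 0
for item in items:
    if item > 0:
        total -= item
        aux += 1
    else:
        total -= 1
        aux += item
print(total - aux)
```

item=2: >0, total = 1-2 = -1; aux=1
item=1: >0, total = (-1)-1 = -2; aux=2
item=9: >0, total = (-2)-9 = -11; aux=3
item=3: >0, total = (-11)-3 = -14; aux=4
item=4: >0, total = (-14)-4 = -18; aux=5
item=6: >0, total = (-18)-6 = -24; aux=6
item=10: >0, total = (-24)-10 = -34; aux=7
total-aux = (-34)-7 = -41

-41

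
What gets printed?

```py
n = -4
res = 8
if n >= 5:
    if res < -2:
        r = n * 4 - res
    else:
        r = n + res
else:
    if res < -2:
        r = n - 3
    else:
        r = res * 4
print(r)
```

n=-4, res=8
n >= 5 is False; res < -2 is False
→ r = res * 4 = 32

32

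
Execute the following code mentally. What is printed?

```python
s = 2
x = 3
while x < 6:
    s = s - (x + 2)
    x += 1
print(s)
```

x=3: s = 2-5 = -3
x=4: s = (-3)-6 = -9
x=5: s = (-9)-7 = -16

-16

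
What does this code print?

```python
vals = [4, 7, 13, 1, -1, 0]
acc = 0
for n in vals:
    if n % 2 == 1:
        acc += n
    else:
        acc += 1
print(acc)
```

22

n=4: not odd, acc = 0+1 = 1
n=7: odd, acc = 1+7 = 8
n=13: odd, acc = 8+13 = 21
n=1: odd, acc = 21+1 = 22
n=-1: odd, acc = 22+(-1) = 21
n=0: not odd, acc = 21+1 = 22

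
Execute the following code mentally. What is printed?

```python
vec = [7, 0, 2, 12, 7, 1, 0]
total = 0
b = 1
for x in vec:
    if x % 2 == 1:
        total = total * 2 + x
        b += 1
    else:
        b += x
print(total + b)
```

61

x=7: odd, total = 0*2+7 = 7; b=2
x=0: not odd; b=2
x=2: not odd; b=4
x=12: not odd; b=16
x=7: odd, total = 7*2+7 = 21; b=17
x=1: odd, total = 21*2+1 = 43; b=18
x=0: not odd; b=18
total+b = 43+18 = 61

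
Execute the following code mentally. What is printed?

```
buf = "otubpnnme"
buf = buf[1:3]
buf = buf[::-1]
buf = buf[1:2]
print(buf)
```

slice [1:3] → 'tu'
reverse → 'ut'
slice [1:2] → 't'

t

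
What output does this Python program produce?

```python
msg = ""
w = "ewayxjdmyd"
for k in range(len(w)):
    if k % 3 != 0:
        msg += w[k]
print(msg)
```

k=0: skip
k=1: add 'w' → 'w'
k=2: add 'a' → 'wa'
k=3: skip
k=4: add 'x' → 'wax'
k=5: add 'j' → 'waxj'
k=6: skip
k=7: add 'm' → 'waxjm'
k=8: add 'y' → 'waxjmy'
k=9: skip

waxjmy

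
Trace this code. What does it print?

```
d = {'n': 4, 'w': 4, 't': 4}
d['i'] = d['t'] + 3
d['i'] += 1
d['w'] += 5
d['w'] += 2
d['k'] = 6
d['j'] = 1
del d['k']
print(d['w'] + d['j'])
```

d['i'] = d['t']+3 = 7 → {'n': 4, 'w': 4, 't': 4, 'i': 7}
d['i'] = 7+1 = 8 → {'n': 4, 'w': 4, 't': 4, 'i': 8}
d['w'] = 4+5 = 9 → {'n': 4, 'w': 9, 't': 4, 'i': 8}
d['w'] = 9+2 = 11 → {'n': 4, 'w': 11, 't': 4, 'i': 8}
d['k'] = 6 → {'n': 4, 'w': 11, 't': 4, 'i': 8, 'k': 6}
d['j'] = 1 → {'n': 4, 'w': 11, 't': 4, 'i': 8, 'k': 6, 'j': 1}
del 'k' → {'n': 4, 'w': 11, 't': 4, 'i': 8, 'j': 1}
d['w']+d['j'] = 11+1 = 12

12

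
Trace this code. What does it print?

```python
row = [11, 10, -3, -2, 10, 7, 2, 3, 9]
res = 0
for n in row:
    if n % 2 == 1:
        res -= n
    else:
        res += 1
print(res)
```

n=11: odd, res = 0-11 = -11
n=10: not odd, res = (-11)+1 = -10
n=-3: odd, res = (-10)-(-3) = -7
n=-2: not odd, res = (-7)+1 = -6
n=10: not odd, res = (-6)+1 = -5
n=7: odd, res = (-5)-7 = -12
n=2: not odd, res = (-12)+1 = -11
n=3: odd, res = (-11)-3 = -14
n=9: odd, res = (-14)-9 = -23

-23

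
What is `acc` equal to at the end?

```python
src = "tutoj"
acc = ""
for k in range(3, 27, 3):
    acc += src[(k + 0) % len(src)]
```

'oujttouj'

k=3: add src[3]='o' → 'o'
k=6: add src[1]='u' → 'ou'
k=9: add src[4]='j' → 'ouj'
k=12: add src[2]='t' → 'oujt'
k=15: add src[0]='t' → 'oujtt'
k=18: add src[3]='o' → 'oujtto'
k=21: add src[1]='u' → 'oujttou'
k=24: add src[4]='j' → 'oujttouj'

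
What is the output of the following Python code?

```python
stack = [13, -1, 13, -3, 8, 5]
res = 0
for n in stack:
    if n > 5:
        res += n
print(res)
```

n=13: >5, res = 0+13 = 13
n=-1: not >5
n=13: >5, res = 13+13 = 26
n=-3: not >5
n=8: >5, res = 26+8 = 34
n=5: not >5

34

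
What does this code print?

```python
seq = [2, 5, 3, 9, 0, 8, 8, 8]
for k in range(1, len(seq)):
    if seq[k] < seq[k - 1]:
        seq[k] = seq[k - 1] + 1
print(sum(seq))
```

k=1: 5>=2, unchanged → [2, 5, 3, 9, 0, 8, 8, 8]
k=2: 3<5, seq[2] = 5+1 = 6 → [2, 5, 6, 9, 0, 8, 8, 8]
k=3: 9>=6, unchanged → [2, 5, 6, 9, 0, 8, 8, 8]
k=4: 0<9, seq[4] = 9+1 = 10 → [2, 5, 6, 9, 10, 8, 8, 8]
k=5: 8<10, seq[5] = 10+1 = 11 → [2, 5, 6, 9, 10, 11, 8, 8]
k=6: 8<11, seq[6] = 11+1 = 12 → [2, 5, 6, 9, 10, 11, 12, 8]
k=7: 8<12, seq[7] = 12+1 = 13 → [2, 5, 6, 9, 10, 11, 12, 13]
sum = 68

68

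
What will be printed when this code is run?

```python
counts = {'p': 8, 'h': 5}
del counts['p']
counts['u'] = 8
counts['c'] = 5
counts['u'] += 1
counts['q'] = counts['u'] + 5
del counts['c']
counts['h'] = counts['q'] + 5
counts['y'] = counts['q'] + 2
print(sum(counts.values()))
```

del 'p' → {'h': 5}
counts['u'] = 8 → {'h': 5, 'u': 8}
counts['c'] = 5 → {'h': 5, 'u': 8, 'c': 5}
counts['u'] = 8+1 = 9 → {'h': 5, 'u': 9, 'c': 5}
counts['q'] = counts['u']+5 = 14 → {'h': 5, 'u': 9, 'c': 5, 'q': 14}
del 'c' → {'h': 5, 'u': 9, 'q': 14}
counts['h'] = counts['q']+5 = 19 → {'h': 19, 'u': 9, 'q': 14}
counts['y'] = counts['q']+2 = 16 → {'h': 19, 'u': 9, 'q': 14, 'y': 16}
sum of values = 58

58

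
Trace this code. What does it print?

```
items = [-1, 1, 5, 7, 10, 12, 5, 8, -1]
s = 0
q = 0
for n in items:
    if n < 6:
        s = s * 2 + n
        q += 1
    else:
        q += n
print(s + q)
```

63

n=-1: <6, s = 0*2+(-1) = -1; q=1
n=1: <6, s = (-1)*2+1 = -1; q=2
n=5: <6, s = (-1)*2+5 = 3; q=3
n=7: not <6; q=10
n=10: not <6; q=20
n=12: not <6; q=32
n=5: <6, s = 3*2+5 = 11; q=33
n=8: not <6; q=41
n=-1: <6, s = 11*2+(-1) = 21; q=42
s+q = 21+42 = 63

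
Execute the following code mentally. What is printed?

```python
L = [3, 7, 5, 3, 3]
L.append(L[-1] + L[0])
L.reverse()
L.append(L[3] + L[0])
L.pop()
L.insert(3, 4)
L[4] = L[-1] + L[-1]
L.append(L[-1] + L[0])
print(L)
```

append L[-1]+L[0] = 3+3 = 6 → [3, 7, 5, 3, 3, 6]
reverse → [6, 3, 3, 5, 7, 3]
append L[3]+L[0] = 5+6 = 11 → [6, 3, 3, 5, 7, 3, 11]
pop() removes 11 → [6, 3, 3, 5, 7, 3]
insert 4 at 3 → [6, 3, 3, 4, 5, 7, 3]
L[4] = L[-1]+L[-1] = 3+3 = 6 → [6, 3, 3, 4, 6, 7, 3]
append L[-1]+L[0] = 3+6 = 9 → [6, 3, 3, 4, 6, 7, 3, 9]

[6, 3, 3, 4, 6, 7, 3, 9]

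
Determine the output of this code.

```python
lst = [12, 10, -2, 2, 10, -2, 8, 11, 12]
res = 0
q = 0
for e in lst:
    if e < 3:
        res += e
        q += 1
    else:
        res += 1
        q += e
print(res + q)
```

70

e=12: not <3, res = 0+1 = 1; q=12
e=10: not <3, res = 1+1 = 2; q=22
e=-2: <3, res = 2+(-2) = 0; q=23
e=2: <3, res = 0+2 = 2; q=24
e=10: not <3, res = 2+1 = 3; q=34
e=-2: <3, res = 3+(-2) = 1; q=35
e=8: not <3, res = 1+1 = 2; q=43
e=11: not <3, res = 2+1 = 3; q=54
e=12: not <3, res = 3+1 = 4; q=66
res+q = 4+66 = 70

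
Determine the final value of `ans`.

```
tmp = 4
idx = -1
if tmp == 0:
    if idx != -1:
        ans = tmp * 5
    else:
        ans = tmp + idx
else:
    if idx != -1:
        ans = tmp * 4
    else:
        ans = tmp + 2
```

tmp=4, idx=-1
tmp == 0 is False; idx != -1 is False
→ ans = tmp + 2 = 6

6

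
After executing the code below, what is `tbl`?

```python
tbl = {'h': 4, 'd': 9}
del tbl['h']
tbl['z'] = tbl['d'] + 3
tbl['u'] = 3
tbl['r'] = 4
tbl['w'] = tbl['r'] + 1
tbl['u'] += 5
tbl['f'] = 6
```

{'d': 9, 'z': 12, 'u': 8, 'r': 4, 'w': 5, 'f': 6}

del 'h' → {'d': 9}
tbl['z'] = tbl['d']+3 = 12 → {'d': 9, 'z': 12}
tbl['u'] = 3 → {'d': 9, 'z': 12, 'u': 3}
tbl['r'] = 4 → {'d': 9, 'z': 12, 'u': 3, 'r': 4}
tbl['w'] = tbl['r']+1 = 5 → {'d': 9, 'z': 12, 'u': 3, 'r': 4, 'w': 5}
tbl['u'] = 3+5 = 8 → {'d': 9, 'z': 12, 'u': 8, 'r': 4, 'w': 5}
tbl['f'] = 6 → {'d': 9, 'z': 12, 'u': 8, 'r': 4, 'w': 5, 'f': 6}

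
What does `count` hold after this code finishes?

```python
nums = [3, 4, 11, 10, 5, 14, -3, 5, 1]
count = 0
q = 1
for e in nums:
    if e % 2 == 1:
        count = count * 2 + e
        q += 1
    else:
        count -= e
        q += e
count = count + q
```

-54

e=3: odd, count = 0*2+3 = 3; q=2
e=4: not odd, count = 3-4 = -1; q=6
e=11: odd, count = (-1)*2+11 = 9; q=7
e=10: not odd, count = 9-10 = -1; q=17
e=5: odd, count = (-1)*2+5 = 3; q=18
e=14: not odd, count = 3-14 = -11; q=32
e=-3: odd, count = (-11)*2+(-3) = -25; q=33
e=5: odd, count = (-25)*2+5 = -45; q=34
e=1: odd, count = (-45)*2+1 = -89; q=35
count+q = (-89)+35 = -54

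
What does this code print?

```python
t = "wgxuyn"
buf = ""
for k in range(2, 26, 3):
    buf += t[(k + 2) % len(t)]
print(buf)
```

ygygygyg

k=2: add t[4]='y' → 'y'
k=5: add t[1]='g' → 'yg'
k=8: add t[4]='y' → 'ygy'
k=11: add t[1]='g' → 'ygyg'
k=14: add t[4]='y' → 'ygygy'
k=17: add t[1]='g' → 'ygygyg'
k=20: add t[4]='y' → 'ygygygy'
k=23: add t[1]='g' → 'ygygygyg'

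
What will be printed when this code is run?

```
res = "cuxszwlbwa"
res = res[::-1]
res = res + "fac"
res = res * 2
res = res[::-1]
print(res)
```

reverse → 'awblwzsxuc'
+ 'fac' → 'awblwzsxucfac'
repeat ×2 → 'awblwzsxucfacawblwzsxucfac'
reverse → 'cafcuxszwlbwacafcuxszwlbwa'

cafcuxszwlbwacafcuxszwlbwa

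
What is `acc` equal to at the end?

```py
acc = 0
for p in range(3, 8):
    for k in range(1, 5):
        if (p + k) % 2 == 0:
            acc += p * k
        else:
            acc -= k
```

p=3,k=1: even sum, acc = 0+3 = 3
p=3,k=2: odd sum, acc = 3-2 = 1
p=3,k=3: even sum, acc = 1+9 = 10
p=3,k=4: odd sum, acc = 10-4 = 6
p=4,k=1: odd sum, acc = 6-1 = 5
p=4,k=2: even sum, acc = 5+8 = 13
p=4,k=3: odd sum, acc = 13-3 = 10
p=4,k=4: even sum, acc = 10+16 = 26
p=5,k=1: even sum, acc = 26+5 = 31
p=5,k=2: odd sum, acc = 31-2 = 29
p=5,k=3: even sum, acc = 29+15 = 44
p=5,k=4: odd sum, acc = 44-4 = 40
p=6,k=1: odd sum, acc = 40-1 = 39
p=6,k=2: even sum, acc = 39+12 = 51
p=6,k=3: odd sum, acc = 51-3 = 48
p=6,k=4: even sum, acc = 48+24 = 72
p=7,k=1: even sum, acc = 72+7 = 79
p=7,k=2: odd sum, acc = 79-2 = 77
p=7,k=3: even sum, acc = 77+21 = 98
p=7,k=4: odd sum, acc = 98-4 = 94

94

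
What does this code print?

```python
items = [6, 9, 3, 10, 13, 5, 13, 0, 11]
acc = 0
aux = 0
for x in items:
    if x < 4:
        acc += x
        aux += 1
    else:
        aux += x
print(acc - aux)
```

-66

x=6: not <4; aux=6
x=9: not <4; aux=15
x=3: <4, acc = 0+3 = 3; aux=16
x=10: not <4; aux=26
x=13: not <4; aux=39
x=5: not <4; aux=44
x=13: not <4; aux=57
x=0: <4, acc = 3+0 = 3; aux=58
x=11: not <4; aux=69
acc-aux = 3-69 = -66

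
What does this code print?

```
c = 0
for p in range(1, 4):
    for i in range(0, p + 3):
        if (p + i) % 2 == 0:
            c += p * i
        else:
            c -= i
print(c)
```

31

p=1,i=0: odd sum, c = 0-0 = 0
p=1,i=1: even sum, c = 0+1 = 1
p=1,i=2: odd sum, c = 1-2 = -1
p=1,i=3: even sum, c = (-1)+3 = 2
p=2,i=0: even sum, c = 2+0 = 2
p=2,i=1: odd sum, c = 2-1 = 1
p=2,i=2: even sum, c = 1+4 = 5
p=2,i=3: odd sum, c = 5-3 = 2
p=2,i=4: even sum, c = 2+8 = 10
p=3,i=0: odd sum, c = 10-0 = 10
p=3,i=1: even sum, c = 10+3 = 13
p=3,i=2: odd sum, c = 13-2 = 11
p=3,i=3: even sum, c = 11+9 = 20
p=3,i=4: odd sum, c = 20-4 = 16
p=3,i=5: even sum, c = 16+15 = 31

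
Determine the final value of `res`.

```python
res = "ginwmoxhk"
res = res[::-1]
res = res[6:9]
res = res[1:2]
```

'i'

reverse → 'khxomwnig'
slice [6:9] → 'nig'
slice [1:2] → 'i'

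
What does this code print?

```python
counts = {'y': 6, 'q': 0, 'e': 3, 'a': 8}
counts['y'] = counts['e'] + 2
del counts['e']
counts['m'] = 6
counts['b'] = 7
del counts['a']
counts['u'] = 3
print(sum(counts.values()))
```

counts['y'] = counts['e']+2 = 5 → {'y': 5, 'q': 0, 'e': 3, 'a': 8}
del 'e' → {'y': 5, 'q': 0, 'a': 8}
counts['m'] = 6 → {'y': 5, 'q': 0, 'a': 8, 'm': 6}
counts['b'] = 7 → {'y': 5, 'q': 0, 'a': 8, 'm': 6, 'b': 7}
del 'a' → {'y': 5, 'q': 0, 'm': 6, 'b': 7}
counts['u'] = 3 → {'y': 5, 'q': 0, 'm': 6, 'b': 7, 'u': 3}
sum of values = 21

21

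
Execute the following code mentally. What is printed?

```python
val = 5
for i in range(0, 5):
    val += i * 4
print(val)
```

i=0: val = 5+0*4 = 5
i=1: val = 5+1*4 = 9
i=2: val = 9+2*4 = 17
i=3: val = 17+3*4 = 29
i=4: val = 29+4*4 = 45

45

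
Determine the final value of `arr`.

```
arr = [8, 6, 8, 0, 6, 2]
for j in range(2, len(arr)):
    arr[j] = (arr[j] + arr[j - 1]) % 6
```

[8, 6, 2, 2, 2, 4]

j=2: arr[2] = (8+6)%6 = 2 → [8, 6, 2, 0, 6, 2]
j=3: arr[3] = (0+2)%6 = 2 → [8, 6, 2, 2, 6, 2]
j=4: arr[4] = (6+2)%6 = 2 → [8, 6, 2, 2, 2, 2]
j=5: arr[5] = (2+2)%6 = 4 → [8, 6, 2, 2, 2, 4]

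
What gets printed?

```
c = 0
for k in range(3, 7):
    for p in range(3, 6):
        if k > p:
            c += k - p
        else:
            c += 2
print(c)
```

k=3,p=3: not 3>3, c = 0+2 = 2
k=3,p=4: not 3>4, c = 2+2 = 4
k=3,p=5: not 3>5, c = 4+2 = 6
k=4,p=3: 4>3, c = 6+1 = 7
k=4,p=4: not 4>4, c = 7+2 = 9
k=4,p=5: not 4>5, c = 9+2 = 11
k=5,p=3: 5>3, c = 11+2 = 13
k=5,p=4: 5>4, c = 13+1 = 14
k=5,p=5: not 5>5, c = 14+2 = 16
k=6,p=3: 6>3, c = 16+3 = 19
k=6,p=4: 6>4, c = 19+2 = 21
k=6,p=5: 6>5, c = 21+1 = 22

22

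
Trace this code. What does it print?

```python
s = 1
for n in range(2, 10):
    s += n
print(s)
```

n=2: s = 1+2 = 3
n=3: s = 3+3 = 6
n=4: s = 6+4 = 10
n=5: s = 10+5 = 15
n=6: s = 15+6 = 21
n=7: s = 21+7 = 28
n=8: s = 28+8 = 36
n=9: s = 36+9 = 45

45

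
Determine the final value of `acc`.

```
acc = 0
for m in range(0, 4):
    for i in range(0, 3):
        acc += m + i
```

m=0,i=0: acc = 0+0 = 0
m=0,i=1: acc = 0+1 = 1
m=0,i=2: acc = 1+2 = 3
m=1,i=0: acc = 3+1 = 4
m=1,i=1: acc = 4+2 = 6
m=1,i=2: acc = 6+3 = 9
m=2,i=0: acc = 9+2 = 11
m=2,i=1: acc = 11+3 = 14
m=2,i=2: acc = 14+4 = 18
m=3,i=0: acc = 18+3 = 21
m=3,i=1: acc = 21+4 = 25
m=3,i=2: acc = 25+5 = 30

30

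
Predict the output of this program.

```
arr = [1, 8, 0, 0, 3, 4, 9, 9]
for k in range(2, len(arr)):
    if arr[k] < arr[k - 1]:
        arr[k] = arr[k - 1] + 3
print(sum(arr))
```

120

k=2: 0<8, arr[2] = 8+3 = 11 → [1, 8, 11, 0, 3, 4, 9, 9]
k=3: 0<11, arr[3] = 11+3 = 14 → [1, 8, 11, 14, 3, 4, 9, 9]
k=4: 3<14, arr[4] = 14+3 = 17 → [1, 8, 11, 14, 17, 4, 9, 9]
k=5: 4<17, arr[5] = 17+3 = 20 → [1, 8, 11, 14, 17, 20, 9, 9]
k=6: 9<20, arr[6] = 20+3 = 23 → [1, 8, 11, 14, 17, 20, 23, 9]
k=7: 9<23, arr[7] = 23+3 = 26 → [1, 8, 11, 14, 17, 20, 23, 26]
sum = 120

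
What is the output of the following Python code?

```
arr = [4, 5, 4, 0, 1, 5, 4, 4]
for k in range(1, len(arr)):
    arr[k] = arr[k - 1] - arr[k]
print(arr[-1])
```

k=1: arr[1] = 4-5 = -1 → [4, -1, 4, 0, 1, 5, 4, 4]
k=2: arr[2] = (-1)-4 = -5 → [4, -1, -5, 0, 1, 5, 4, 4]
k=3: arr[3] = (-5)-0 = -5 → [4, -1, -5, -5, 1, 5, 4, 4]
k=4: arr[4] = (-5)-1 = -6 → [4, -1, -5, -5, -6, 5, 4, 4]
k=5: arr[5] = (-6)-5 = -11 → [4, -1, -5, -5, -6, -11, 4, 4]
k=6: arr[6] = (-11)-4 = -15 → [4, -1, -5, -5, -6, -11, -15, 4]
k=7: arr[7] = (-15)-4 = -19 → [4, -1, -5, -5, -6, -11, -15, -19]

-19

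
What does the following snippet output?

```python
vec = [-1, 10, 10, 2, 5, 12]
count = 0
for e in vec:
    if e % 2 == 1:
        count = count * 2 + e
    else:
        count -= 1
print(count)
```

e=-1: odd, count = 0*2+(-1) = -1
e=10: not odd, count = (-1)-1 = -2
e=10: not odd, count = (-2)-1 = -3
e=2: not odd, count = (-3)-1 = -4
e=5: odd, count = (-4)*2+5 = -3
e=12: not odd, count = (-3)-1 = -4

-4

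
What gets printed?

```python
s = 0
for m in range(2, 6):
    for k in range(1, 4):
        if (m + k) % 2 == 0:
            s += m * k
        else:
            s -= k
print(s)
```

32

m=2,k=1: odd sum, s = 0-1 = -1
m=2,k=2: even sum, s = (-1)+4 = 3
m=2,k=3: odd sum, s = 3-3 = 0
m=3,k=1: even sum, s = 0+3 = 3
m=3,k=2: odd sum, s = 3-2 = 1
m=3,k=3: even sum, s = 1+9 = 10
m=4,k=1: odd sum, s = 10-1 = 9
m=4,k=2: even sum, s = 9+8 = 17
m=4,k=3: odd sum, s = 17-3 = 14
m=5,k=1: even sum, s = 14+5 = 19
m=5,k=2: odd sum, s = 19-2 = 17
m=5,k=3: even sum, s = 17+15 = 32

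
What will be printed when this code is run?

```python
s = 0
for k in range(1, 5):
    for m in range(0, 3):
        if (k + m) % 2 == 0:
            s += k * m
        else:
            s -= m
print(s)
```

10

k=1,m=0: odd sum, s = 0-0 = 0
k=1,m=1: even sum, s = 0+1 = 1
k=1,m=2: odd sum, s = 1-2 = -1
k=2,m=0: even sum, s = (-1)+0 = -1
k=2,m=1: odd sum, s = (-1)-1 = -2
k=2,m=2: even sum, s = (-2)+4 = 2
k=3,m=0: odd sum, s = 2-0 = 2
k=3,m=1: even sum, s = 2+3 = 5
k=3,m=2: odd sum, s = 5-2 = 3
k=4,m=0: even sum, s = 3+0 = 3
k=4,m=1: odd sum, s = 3-1 = 2
k=4,m=2: even sum, s = 2+8 = 10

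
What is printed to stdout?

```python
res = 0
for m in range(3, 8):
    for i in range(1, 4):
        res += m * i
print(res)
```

150

m=3,i=1: res = 0+3 = 3
m=3,i=2: res = 3+6 = 9
m=3,i=3: res = 9+9 = 18
m=4,i=1: res = 18+4 = 22
m=4,i=2: res = 22+8 = 30
m=4,i=3: res = 30+12 = 42
m=5,i=1: res = 42+5 = 47
m=5,i=2: res = 47+10 = 57
m=5,i=3: res = 57+15 = 72
m=6,i=1: res = 72+6 = 78
m=6,i=2: res = 78+12 = 90
m=6,i=3: res = 90+18 = 108
m=7,i=1: res = 108+7 = 115
m=7,i=2: res = 115+14 = 129
m=7,i=3: res = 129+21 = 150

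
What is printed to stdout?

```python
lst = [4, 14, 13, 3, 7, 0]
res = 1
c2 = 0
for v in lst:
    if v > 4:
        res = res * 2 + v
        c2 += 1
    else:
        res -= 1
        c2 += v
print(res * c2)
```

860

v=4: not >4, res = 1-1 = 0; c2=4
v=14: >4, res = 0*2+14 = 14; c2=5
v=13: >4, res = 14*2+13 = 41; c2=6
v=3: not >4, res = 41-1 = 40; c2=9
v=7: >4, res = 40*2+7 = 87; c2=10
v=0: not >4, res = 87-1 = 86; c2=10
res*c2 = 86*10 = 860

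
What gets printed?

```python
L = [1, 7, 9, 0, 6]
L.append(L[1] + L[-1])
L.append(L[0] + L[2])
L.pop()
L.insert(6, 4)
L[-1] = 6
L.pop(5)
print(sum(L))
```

append L[1]+L[-1] = 7+6 = 13 → [1, 7, 9, 0, 6, 13]
append L[0]+L[2] = 1+9 = 10 → [1, 7, 9, 0, 6, 13, 10]
pop() removes 10 → [1, 7, 9, 0, 6, 13]
insert 4 at 6 → [1, 7, 9, 0, 6, 13, 4]
L[-1] = 6 → [1, 7, 9, 0, 6, 13, 6]
pop(5) removes 13 → [1, 7, 9, 0, 6, 6]
sum = 29

29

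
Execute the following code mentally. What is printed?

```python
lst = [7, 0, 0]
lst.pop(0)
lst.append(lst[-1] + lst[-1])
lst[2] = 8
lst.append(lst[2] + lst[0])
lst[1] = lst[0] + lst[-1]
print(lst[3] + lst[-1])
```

pop(0) removes 7 → [0, 0]
append lst[-1]+lst[-1] = 0+0 = 0 → [0, 0, 0]
lst[2] = 8 → [0, 0, 8]
append lst[2]+lst[0] = 8+0 = 8 → [0, 0, 8, 8]
lst[1] = lst[0]+lst[-1] = 0+8 = 8 → [0, 8, 8, 8]
lst[3]+lst[-1] = 8+8 = 16

16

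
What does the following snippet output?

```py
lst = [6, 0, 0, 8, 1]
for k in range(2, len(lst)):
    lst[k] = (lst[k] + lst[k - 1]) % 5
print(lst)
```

[6, 0, 0, 3, 4]

k=2: lst[2] = (0+0)%5 = 0 → [6, 0, 0, 8, 1]
k=3: lst[3] = (8+0)%5 = 3 → [6, 0, 0, 3, 1]
k=4: lst[4] = (1+3)%5 = 4 → [6, 0, 0, 3, 4]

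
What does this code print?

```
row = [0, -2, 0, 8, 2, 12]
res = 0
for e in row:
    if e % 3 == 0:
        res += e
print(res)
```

12

e=0: %3==0, res = 0+0 = 0
e=-2: not %3==0
e=0: %3==0, res = 0+0 = 0
e=8: not %3==0
e=2: not %3==0
e=12: %3==0, res = 0+12 = 12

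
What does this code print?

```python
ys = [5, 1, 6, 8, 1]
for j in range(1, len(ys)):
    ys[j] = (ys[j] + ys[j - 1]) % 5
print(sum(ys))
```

j=1: ys[1] = (1+5)%5 = 1 → [5, 1, 6, 8, 1]
j=2: ys[2] = (6+1)%5 = 2 → [5, 1, 2, 8, 1]
j=3: ys[3] = (8+2)%5 = 0 → [5, 1, 2, 0, 1]
j=4: ys[4] = (1+0)%5 = 1 → [5, 1, 2, 0, 1]
sum = 9

9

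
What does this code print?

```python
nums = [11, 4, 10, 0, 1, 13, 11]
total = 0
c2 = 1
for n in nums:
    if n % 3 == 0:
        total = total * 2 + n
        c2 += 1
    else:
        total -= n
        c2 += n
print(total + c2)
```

-23

n=11: not %3==0, total = 0-11 = -11; c2=12
n=4: not %3==0, total = (-11)-4 = -15; c2=16
n=10: not %3==0, total = (-15)-10 = -25; c2=26
n=0: %3==0, total = (-25)*2+0 = -50; c2=27
n=1: not %3==0, total = (-50)-1 = -51; c2=28
n=13: not %3==0, total = (-51)-13 = -64; c2=41
n=11: not %3==0, total = (-64)-11 = -75; c2=52
total+c2 = (-75)+52 = -23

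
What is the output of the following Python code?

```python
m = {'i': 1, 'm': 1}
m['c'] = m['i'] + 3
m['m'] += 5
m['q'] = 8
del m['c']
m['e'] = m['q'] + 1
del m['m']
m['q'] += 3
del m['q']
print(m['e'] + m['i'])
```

10

m['c'] = m['i']+3 = 4 → {'i': 1, 'm': 1, 'c': 4}
m['m'] = 1+5 = 6 → {'i': 1, 'm': 6, 'c': 4}
m['q'] = 8 → {'i': 1, 'm': 6, 'c': 4, 'q': 8}
del 'c' → {'i': 1, 'm': 6, 'q': 8}
m['e'] = m['q']+1 = 9 → {'i': 1, 'm': 6, 'q': 8, 'e': 9}
del 'm' → {'i': 1, 'q': 8, 'e': 9}
m['q'] = 8+3 = 11 → {'i': 1, 'q': 11, 'e': 9}
del 'q' → {'i': 1, 'e': 9}
m['e']+m['i'] = 9+1 = 10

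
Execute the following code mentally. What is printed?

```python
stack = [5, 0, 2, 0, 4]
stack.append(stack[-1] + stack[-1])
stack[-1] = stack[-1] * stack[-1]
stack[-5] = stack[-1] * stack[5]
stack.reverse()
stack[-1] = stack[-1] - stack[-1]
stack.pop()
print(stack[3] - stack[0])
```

-62

append stack[-1]+stack[-1] = 4+4 = 8 → [5, 0, 2, 0, 4, 8]
stack[-1] = stack[-1]*stack[-1] = 8*8 = 64 → [5, 0, 2, 0, 4, 64]
stack[-5] = stack[-1]*stack[5] = 64*64 = 4096 → [5, 4096, 2, 0, 4, 64]
reverse → [64, 4, 0, 2, 4096, 5]
stack[-1] = stack[-1]-stack[-1] = 5-5 = 0 → [64, 4, 0, 2, 4096, 0]
pop() removes 0 → [64, 4, 0, 2, 4096]
stack[3]-stack[0] = 2-64 = -62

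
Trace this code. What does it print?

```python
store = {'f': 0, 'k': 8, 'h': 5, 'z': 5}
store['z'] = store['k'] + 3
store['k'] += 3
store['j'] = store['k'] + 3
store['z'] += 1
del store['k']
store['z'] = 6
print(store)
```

{'f': 0, 'h': 5, 'z': 6, 'j': 14}

store['z'] = store['k']+3 = 11 → {'f': 0, 'k': 8, 'h': 5, 'z': 11}
store['k'] = 8+3 = 11 → {'f': 0, 'k': 11, 'h': 5, 'z': 11}
store['j'] = store['k']+3 = 14 → {'f': 0, 'k': 11, 'h': 5, 'z': 11, 'j': 14}
store['z'] = 11+1 = 12 → {'f': 0, 'k': 11, 'h': 5, 'z': 12, 'j': 14}
del 'k' → {'f': 0, 'h': 5, 'z': 12, 'j': 14}
store['z'] = 6 → {'f': 0, 'h': 5, 'z': 6, 'j': 14}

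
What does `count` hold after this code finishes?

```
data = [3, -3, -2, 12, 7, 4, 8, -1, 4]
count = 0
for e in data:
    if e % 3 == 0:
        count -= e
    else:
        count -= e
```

e=3: %3==0, count = 0-3 = -3
e=-3: %3==0, count = (-3)-(-3) = 0
e=-2: not %3==0, count = 0-(-2) = 2
e=12: %3==0, count = 2-12 = -10
e=7: not %3==0, count = (-10)-7 = -17
e=4: not %3==0, count = (-17)-4 = -21
e=8: not %3==0, count = (-21)-8 = -29
e=-1: not %3==0, count = (-29)-(-1) = -28
e=4: not %3==0, count = (-28)-4 = -32

-32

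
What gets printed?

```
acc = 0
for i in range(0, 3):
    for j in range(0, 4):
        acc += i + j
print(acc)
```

i=0,j=0: acc = 0+0 = 0
i=0,j=1: acc = 0+1 = 1
i=0,j=2: acc = 1+2 = 3
i=0,j=3: acc = 3+3 = 6
i=1,j=0: acc = 6+1 = 7
i=1,j=1: acc = 7+2 = 9
i=1,j=2: acc = 9+3 = 12
i=1,j=3: acc = 12+4 = 16
i=2,j=0: acc = 16+2 = 18
i=2,j=1: acc = 18+3 = 21
i=2,j=2: acc = 21+4 = 25
i=2,j=3: acc = 25+5 = 30

30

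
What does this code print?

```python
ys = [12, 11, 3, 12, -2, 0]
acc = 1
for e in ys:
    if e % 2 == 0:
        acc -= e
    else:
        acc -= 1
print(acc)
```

e=12: even, acc = 1-12 = -11
e=11: not even, acc = (-11)-1 = -12
e=3: not even, acc = (-12)-1 = -13
e=12: even, acc = (-13)-12 = -25
e=-2: even, acc = (-25)-(-2) = -23
e=0: even, acc = (-23)-0 = -23

-23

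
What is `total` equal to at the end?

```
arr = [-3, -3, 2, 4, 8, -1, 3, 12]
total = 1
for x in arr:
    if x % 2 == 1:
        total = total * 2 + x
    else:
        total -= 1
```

-32

x=-3: odd, total = 1*2+(-3) = -1
x=-3: odd, total = (-1)*2+(-3) = -5
x=2: not odd, total = (-5)-1 = -6
x=4: not odd, total = (-6)-1 = -7
x=8: not odd, total = (-7)-1 = -8
x=-1: odd, total = (-8)*2+(-1) = -17
x=3: odd, total = (-17)*2+3 = -31
x=12: not odd, total = (-31)-1 = -32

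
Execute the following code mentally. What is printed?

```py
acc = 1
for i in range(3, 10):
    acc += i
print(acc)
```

i=3: acc = 1+3 = 4
i=4: acc = 4+4 = 8
i=5: acc = 8+5 = 13
i=6: acc = 13+6 = 19
i=7: acc = 19+7 = 26
i=8: acc = 26+8 = 34
i=9: acc = 34+9 = 43

43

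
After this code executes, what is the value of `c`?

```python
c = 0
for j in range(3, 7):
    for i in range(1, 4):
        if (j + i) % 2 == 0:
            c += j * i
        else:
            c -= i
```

40

j=3,i=1: even sum, c = 0+3 = 3
j=3,i=2: odd sum, c = 3-2 = 1
j=3,i=3: even sum, c = 1+9 = 10
j=4,i=1: odd sum, c = 10-1 = 9
j=4,i=2: even sum, c = 9+8 = 17
j=4,i=3: odd sum, c = 17-3 = 14
j=5,i=1: even sum, c = 14+5 = 19
j=5,i=2: odd sum, c = 19-2 = 17
j=5,i=3: even sum, c = 17+15 = 32
j=6,i=1: odd sum, c = 32-1 = 31
j=6,i=2: even sum, c = 31+12 = 43
j=6,i=3: odd sum, c = 43-3 = 40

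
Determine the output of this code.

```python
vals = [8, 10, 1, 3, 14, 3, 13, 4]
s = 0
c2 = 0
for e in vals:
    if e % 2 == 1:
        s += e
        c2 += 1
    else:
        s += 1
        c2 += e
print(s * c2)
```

960

e=8: not odd, s = 0+1 = 1; c2=8
e=10: not odd, s = 1+1 = 2; c2=18
e=1: odd, s = 2+1 = 3; c2=19
e=3: odd, s = 3+3 = 6; c2=20
e=14: not odd, s = 6+1 = 7; c2=34
e=3: odd, s = 7+3 = 10; c2=35
e=13: odd, s = 10+13 = 23; c2=36
e=4: not odd, s = 23+1 = 24; c2=40
s*c2 = 24*40 = 960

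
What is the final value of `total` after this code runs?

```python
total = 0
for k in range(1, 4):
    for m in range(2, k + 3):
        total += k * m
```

k=1,m=2: total = 0+2 = 2
k=1,m=3: total = 2+3 = 5
k=2,m=2: total = 5+4 = 9
k=2,m=3: total = 9+6 = 15
k=2,m=4: total = 15+8 = 23
k=3,m=2: total = 23+6 = 29
k=3,m=3: total = 29+9 = 38
k=3,m=4: total = 38+12 = 50
k=3,m=5: total = 50+15 = 65

65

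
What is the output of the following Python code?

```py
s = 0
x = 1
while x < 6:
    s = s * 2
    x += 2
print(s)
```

0

x=1: s = 0*2 = 0
x=3: s = 0*2 = 0
x=5: s = 0*2 = 0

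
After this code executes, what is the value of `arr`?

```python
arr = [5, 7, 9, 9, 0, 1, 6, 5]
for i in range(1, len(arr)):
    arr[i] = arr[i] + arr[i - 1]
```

[5, 12, 21, 30, 30, 31, 37, 42]

i=1: arr[1] = 7+5 = 12 → [5, 12, 9, 9, 0, 1, 6, 5]
i=2: arr[2] = 9+12 = 21 → [5, 12, 21, 9, 0, 1, 6, 5]
i=3: arr[3] = 9+21 = 30 → [5, 12, 21, 30, 0, 1, 6, 5]
i=4: arr[4] = 0+30 = 30 → [5, 12, 21, 30, 30, 1, 6, 5]
i=5: arr[5] = 1+30 = 31 → [5, 12, 21, 30, 30, 31, 6, 5]
i=6: arr[6] = 6+31 = 37 → [5, 12, 21, 30, 30, 31, 37, 5]
i=7: arr[7] = 5+37 = 42 → [5, 12, 21, 30, 30, 31, 37, 42]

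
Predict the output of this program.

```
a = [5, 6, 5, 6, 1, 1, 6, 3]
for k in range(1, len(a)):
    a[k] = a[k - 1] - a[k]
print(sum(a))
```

k=1: a[1] = 5-6 = -1 → [5, -1, 5, 6, 1, 1, 6, 3]
k=2: a[2] = (-1)-5 = -6 → [5, -1, -6, 6, 1, 1, 6, 3]
k=3: a[3] = (-6)-6 = -12 → [5, -1, -6, -12, 1, 1, 6, 3]
k=4: a[4] = (-12)-1 = -13 → [5, -1, -6, -12, -13, 1, 6, 3]
k=5: a[5] = (-13)-1 = -14 → [5, -1, -6, -12, -13, -14, 6, 3]
k=6: a[6] = (-14)-6 = -20 → [5, -1, -6, -12, -13, -14, -20, 3]
k=7: a[7] = (-20)-3 = -23 → [5, -1, -6, -12, -13, -14, -20, -23]
sum = -84

-84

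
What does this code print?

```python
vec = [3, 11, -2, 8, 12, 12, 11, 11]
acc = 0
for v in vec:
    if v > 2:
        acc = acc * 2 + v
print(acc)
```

849

v=3: >2, acc = 0*2+3 = 3
v=11: >2, acc = 3*2+11 = 17
v=-2: not >2
v=8: >2, acc = 17*2+8 = 42
v=12: >2, acc = 42*2+12 = 96
v=12: >2, acc = 96*2+12 = 204
v=11: >2, acc = 204*2+11 = 419
v=11: >2, acc = 419*2+11 = 849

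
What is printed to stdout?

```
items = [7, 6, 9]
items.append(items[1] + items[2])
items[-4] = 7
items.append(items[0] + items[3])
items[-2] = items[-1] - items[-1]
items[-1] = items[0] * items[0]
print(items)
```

[7, 6, 9, 0, 49]

append items[1]+items[2] = 6+9 = 15 → [7, 6, 9, 15]
items[-4] = 7 → [7, 6, 9, 15]
append items[0]+items[3] = 7+15 = 22 → [7, 6, 9, 15, 22]
items[-2] = items[-1]-items[-1] = 22-22 = 0 → [7, 6, 9, 0, 22]
items[-1] = items[0]*items[0] = 7*7 = 49 → [7, 6, 9, 0, 49]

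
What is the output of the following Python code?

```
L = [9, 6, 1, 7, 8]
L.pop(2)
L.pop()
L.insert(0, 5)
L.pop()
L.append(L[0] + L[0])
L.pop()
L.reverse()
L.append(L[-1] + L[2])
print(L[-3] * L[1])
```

pop(2) removes 1 → [9, 6, 7, 8]
pop() removes 8 → [9, 6, 7]
insert 5 at 0 → [5, 9, 6, 7]
pop() removes 7 → [5, 9, 6]
append L[0]+L[0] = 5+5 = 10 → [5, 9, 6, 10]
pop() removes 10 → [5, 9, 6]
reverse → [6, 9, 5]
append L[-1]+L[2] = 5+5 = 10 → [6, 9, 5, 10]
L[-3]*L[1] = 9*9 = 81

81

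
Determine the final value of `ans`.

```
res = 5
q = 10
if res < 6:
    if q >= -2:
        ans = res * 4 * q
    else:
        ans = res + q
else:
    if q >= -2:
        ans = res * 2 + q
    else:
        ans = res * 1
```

res=5, q=10
res < 6 is True; q >= -2 is True
→ ans = res * 4 * q = 200

200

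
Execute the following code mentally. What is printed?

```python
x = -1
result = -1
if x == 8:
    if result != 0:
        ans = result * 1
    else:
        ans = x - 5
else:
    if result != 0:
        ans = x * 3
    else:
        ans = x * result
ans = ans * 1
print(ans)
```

-3

x=-1, result=-1
x == 8 is False; result != 0 is True
→ ans = x * 3 = -3
ans = (-3)*1 = -3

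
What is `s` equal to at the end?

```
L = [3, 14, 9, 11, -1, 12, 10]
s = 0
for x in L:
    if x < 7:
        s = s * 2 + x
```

5

x=3: <7, s = 0*2+3 = 3
x=14: not <7
x=9: not <7
x=11: not <7
x=-1: <7, s = 3*2+(-1) = 5
x=12: not <7
x=10: not <7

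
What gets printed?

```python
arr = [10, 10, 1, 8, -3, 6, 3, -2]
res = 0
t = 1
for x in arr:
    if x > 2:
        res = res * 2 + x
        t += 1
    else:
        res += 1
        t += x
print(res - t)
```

298

x=10: >2, res = 0*2+10 = 10; t=2
x=10: >2, res = 10*2+10 = 30; t=3
x=1: not >2, res = 30+1 = 31; t=4
x=8: >2, res = 31*2+8 = 70; t=5
x=-3: not >2, res = 70+1 = 71; t=2
x=6: >2, res = 71*2+6 = 148; t=3
x=3: >2, res = 148*2+3 = 299; t=4
x=-2: not >2, res = 299+1 = 300; t=2
res-t = 300-2 = 298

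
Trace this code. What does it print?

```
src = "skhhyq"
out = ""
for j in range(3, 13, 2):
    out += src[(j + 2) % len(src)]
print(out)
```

qkhqk

j=3: add src[5]='q' → 'q'
j=5: add src[1]='k' → 'qk'
j=7: add src[3]='h' → 'qkh'
j=9: add src[5]='q' → 'qkhq'
j=11: add src[1]='k' → 'qkhqk'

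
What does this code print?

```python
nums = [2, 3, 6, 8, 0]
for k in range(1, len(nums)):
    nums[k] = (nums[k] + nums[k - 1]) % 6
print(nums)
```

[2, 5, 5, 1, 1]

k=1: nums[1] = (3+2)%6 = 5 → [2, 5, 6, 8, 0]
k=2: nums[2] = (6+5)%6 = 5 → [2, 5, 5, 8, 0]
k=3: nums[3] = (8+5)%6 = 1 → [2, 5, 5, 1, 0]
k=4: nums[4] = (0+1)%6 = 1 → [2, 5, 5, 1, 1]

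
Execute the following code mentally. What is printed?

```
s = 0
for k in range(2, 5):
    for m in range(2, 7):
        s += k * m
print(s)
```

k=2,m=2: s = 0+4 = 4
k=2,m=3: s = 4+6 = 10
k=2,m=4: s = 10+8 = 18
k=2,m=5: s = 18+10 = 28
k=2,m=6: s = 28+12 = 40
k=3,m=2: s = 40+6 = 46
k=3,m=3: s = 46+9 = 55
k=3,m=4: s = 55+12 = 67
k=3,m=5: s = 67+15 = 82
k=3,m=6: s = 82+18 = 100
k=4,m=2: s = 100+8 = 108
k=4,m=3: s = 108+12 = 120
k=4,m=4: s = 120+16 = 136
k=4,m=5: s = 136+20 = 156
k=4,m=6: s = 156+24 = 180

180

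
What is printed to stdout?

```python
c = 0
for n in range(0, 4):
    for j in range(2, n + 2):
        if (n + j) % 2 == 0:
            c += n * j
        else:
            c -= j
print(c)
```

n=1,j=2: odd sum, c = 0-2 = -2
n=2,j=2: even sum, c = (-2)+4 = 2
n=2,j=3: odd sum, c = 2-3 = -1
n=3,j=2: odd sum, c = (-1)-2 = -3
n=3,j=3: even sum, c = (-3)+9 = 6
n=3,j=4: odd sum, c = 6-4 = 2

2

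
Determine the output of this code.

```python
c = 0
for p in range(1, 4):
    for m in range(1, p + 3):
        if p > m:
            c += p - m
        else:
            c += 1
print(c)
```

p=1,m=1: not 1>1, c = 0+1 = 1
p=1,m=2: not 1>2, c = 1+1 = 2
p=1,m=3: not 1>3, c = 2+1 = 3
p=2,m=1: 2>1, c = 3+1 = 4
p=2,m=2: not 2>2, c = 4+1 = 5
p=2,m=3: not 2>3, c = 5+1 = 6
p=2,m=4: not 2>4, c = 6+1 = 7
p=3,m=1: 3>1, c = 7+2 = 9
p=3,m=2: 3>2, c = 9+1 = 10
p=3,m=3: not 3>3, c = 10+1 = 11
p=3,m=4: not 3>4, c = 11+1 = 12
p=3,m=5: not 3>5, c = 12+1 = 13

13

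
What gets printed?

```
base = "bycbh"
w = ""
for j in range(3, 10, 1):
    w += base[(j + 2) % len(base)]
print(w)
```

bycbhby

j=3: add base[0]='b' → 'b'
j=4: add base[1]='y' → 'by'
j=5: add base[2]='c' → 'byc'
j=6: add base[3]='b' → 'bycb'
j=7: add base[4]='h' → 'bycbh'
j=8: add base[0]='b' → 'bycbhb'
j=9: add base[1]='y' → 'bycbhby'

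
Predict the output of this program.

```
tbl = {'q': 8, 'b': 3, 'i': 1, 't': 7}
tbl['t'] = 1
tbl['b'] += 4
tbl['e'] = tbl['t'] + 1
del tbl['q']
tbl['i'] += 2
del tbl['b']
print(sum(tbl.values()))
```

tbl['t'] = 1 → {'q': 8, 'b': 3, 'i': 1, 't': 1}
tbl['b'] = 3+4 = 7 → {'q': 8, 'b': 7, 'i': 1, 't': 1}
tbl['e'] = tbl['t']+1 = 2 → {'q': 8, 'b': 7, 'i': 1, 't': 1, 'e': 2}
del 'q' → {'b': 7, 'i': 1, 't': 1, 'e': 2}
tbl['i'] = 1+2 = 3 → {'b': 7, 'i': 3, 't': 1, 'e': 2}
del 'b' → {'i': 3, 't': 1, 'e': 2}
sum of values = 6

6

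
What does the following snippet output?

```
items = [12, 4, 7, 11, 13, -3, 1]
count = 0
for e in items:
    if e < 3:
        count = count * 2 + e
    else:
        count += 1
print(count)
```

e=12: not <3, count = 0+1 = 1
e=4: not <3, count = 1+1 = 2
e=7: not <3, count = 2+1 = 3
e=11: not <3, count = 3+1 = 4
e=13: not <3, count = 4+1 = 5
e=-3: <3, count = 5*2+(-3) = 7
e=1: <3, count = 7*2+1 = 15

15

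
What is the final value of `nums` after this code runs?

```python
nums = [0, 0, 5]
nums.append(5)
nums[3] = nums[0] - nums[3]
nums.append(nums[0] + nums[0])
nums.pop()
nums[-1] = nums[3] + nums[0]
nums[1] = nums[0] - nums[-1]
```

[0, 5, 5, -5]

append 5 → [0, 0, 5, 5]
nums[3] = nums[0]-nums[3] = 0-5 = -5 → [0, 0, 5, -5]
append nums[0]+nums[0] = 0+0 = 0 → [0, 0, 5, -5, 0]
pop() removes 0 → [0, 0, 5, -5]
nums[-1] = nums[3]+nums[0] = (-5)+0 = -5 → [0, 0, 5, -5]
nums[1] = nums[0]-nums[-1] = 0-(-5) = 5 → [0, 5, 5, -5]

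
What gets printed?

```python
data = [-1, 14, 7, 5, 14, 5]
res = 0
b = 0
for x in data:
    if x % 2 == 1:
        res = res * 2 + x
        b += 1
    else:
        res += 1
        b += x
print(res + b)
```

77

x=-1: odd, res = 0*2+(-1) = -1; b=1
x=14: not odd, res = (-1)+1 = 0; b=15
x=7: odd, res = 0*2+7 = 7; b=16
x=5: odd, res = 7*2+5 = 19; b=17
x=14: not odd, res = 19+1 = 20; b=31
x=5: odd, res = 20*2+5 = 45; b=32
res+b = 45+32 = 77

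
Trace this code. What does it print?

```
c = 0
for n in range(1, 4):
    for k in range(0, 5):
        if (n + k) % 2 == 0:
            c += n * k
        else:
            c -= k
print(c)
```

12

n=1,k=0: odd sum, c = 0-0 = 0
n=1,k=1: even sum, c = 0+1 = 1
n=1,k=2: odd sum, c = 1-2 = -1
n=1,k=3: even sum, c = (-1)+3 = 2
n=1,k=4: odd sum, c = 2-4 = -2
n=2,k=0: even sum, c = (-2)+0 = -2
n=2,k=1: odd sum, c = (-2)-1 = -3
n=2,k=2: even sum, c = (-3)+4 = 1
n=2,k=3: odd sum, c = 1-3 = -2
n=2,k=4: even sum, c = (-2)+8 = 6
n=3,k=0: odd sum, c = 6-0 = 6
n=3,k=1: even sum, c = 6+3 = 9
n=3,k=2: odd sum, c = 9-2 = 7
n=3,k=3: even sum, c = 7+9 = 16
n=3,k=4: odd sum, c = 16-4 = 12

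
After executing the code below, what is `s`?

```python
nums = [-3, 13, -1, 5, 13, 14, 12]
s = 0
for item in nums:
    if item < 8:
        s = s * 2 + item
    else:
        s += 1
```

-2

item=-3: <8, s = 0*2+(-3) = -3
item=13: not <8, s = (-3)+1 = -2
item=-1: <8, s = (-2)*2+(-1) = -5
item=5: <8, s = (-5)*2+5 = -5
item=13: not <8, s = (-5)+1 = -4
item=14: not <8, s = (-4)+1 = -3
item=12: not <8, s = (-3)+1 = -2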